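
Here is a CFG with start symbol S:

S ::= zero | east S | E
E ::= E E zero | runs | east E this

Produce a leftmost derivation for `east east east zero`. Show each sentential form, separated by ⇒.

S ⇒ east S   [S ::= east S]
east S ⇒ east east S   [S ::= east S]
east east S ⇒ east east east S   [S ::= east S]
east east east S ⇒ east east east zero   [S ::= zero]

S ⇒ east S ⇒ east east S ⇒ east east east S ⇒ east east east zero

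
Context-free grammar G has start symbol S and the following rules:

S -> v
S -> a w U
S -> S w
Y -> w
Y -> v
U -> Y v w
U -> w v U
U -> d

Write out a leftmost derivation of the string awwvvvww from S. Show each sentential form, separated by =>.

S => Sw   [S -> S w]
Sw => awUw   [S -> a w U]
awUw => awwvUw   [U -> w v U]
awwvUw => awwvYvww   [U -> Y v w]
awwvYvww => awwvvvww   [Y -> v]

S=>Sw=>awUw=>awwvUw=>awwvYvww=>awwvvvww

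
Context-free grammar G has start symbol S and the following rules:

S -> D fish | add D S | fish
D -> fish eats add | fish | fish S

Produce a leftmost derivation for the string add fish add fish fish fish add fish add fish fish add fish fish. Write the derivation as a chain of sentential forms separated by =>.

S => add D S => add fish S S => add fish add D S S => add fish add fish S S => add fish add fish D fish S => add fish add fish fish fish S => add fish add fish fish fish add D S => add fish add fish fish fish add fish S S => add fish add fish fish fish add fish add D S S => add fish add fish fish fish add fish add fish S S => add fish add fish fish fish add fish add fish fish S => add fish add fish fish fish add fish add fish fish add D S => add fish add fish fish fish add fish add fish fish add fish S => add fish add fish fish fish add fish add fish fish add fish fish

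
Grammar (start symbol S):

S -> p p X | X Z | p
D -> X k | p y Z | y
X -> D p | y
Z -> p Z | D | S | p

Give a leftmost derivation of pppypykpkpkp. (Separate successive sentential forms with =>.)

S => ppX   [S -> p p X]
ppX => ppDp   [X -> D p]
ppDp => ppXkp   [D -> X k]
ppXkp => ppDpkp   [X -> D p]
ppDpkp => ppXkpkp   [D -> X k]
ppXkpkp => ppDpkpkp   [X -> D p]
ppDpkpkp => pppyZpkpkp   [D -> p y Z]
pppyZpkpkp => pppypZpkpkp   [Z -> p Z]
pppypZpkpkp => pppypDpkpkp   [Z -> D]
pppypDpkpkp => pppypXkpkpkp   [D -> X k]
pppypXkpkpkp => pppypykpkpkp   [X -> y]

S => ppX => ppDp => ppXkp => ppDpkp => ppXkpkp => ppDpkpkp => pppyZpkpkp => pppypZpkpkp => pppypDpkpkp => pppypXkpkpkp => pppypykpkpkp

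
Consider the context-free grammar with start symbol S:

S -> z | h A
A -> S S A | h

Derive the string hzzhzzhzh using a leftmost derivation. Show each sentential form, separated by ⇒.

S ⇒ hA   [S -> h A]
hA ⇒ hSSA   [A -> S S A]
hSSA ⇒ hzSA   [S -> z]
hzSA ⇒ hzzA   [S -> z]
hzzA ⇒ hzzSSA   [A -> S S A]
hzzSSA ⇒ hzzhASA   [S -> h A]
hzzhASA ⇒ hzzhSSASA   [A -> S S A]
hzzhSSASA ⇒ hzzhzSASA   [S -> z]
hzzhzSASA ⇒ hzzhzzASA   [S -> z]
hzzhzzASA ⇒ hzzhzzhSA   [A -> h]
hzzhzzhSA ⇒ hzzhzzhzA   [S -> z]
hzzhzzhzA ⇒ hzzhzzhzh   [A -> h]

S ⇒ hA ⇒ hSSA ⇒ hzSA ⇒ hzzA ⇒ hzzSSA ⇒ hzzhASA ⇒ hzzhSSASA ⇒ hzzhzSASA ⇒ hzzhzzASA ⇒ hzzhzzhSA ⇒ hzzhzzhzA ⇒ hzzhzzhzh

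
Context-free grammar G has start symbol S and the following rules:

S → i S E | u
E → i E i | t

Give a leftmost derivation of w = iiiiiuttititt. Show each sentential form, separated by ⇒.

S⇒iSE⇒iiSEE⇒iiiSEEE⇒iiiiSEEEE⇒iiiiiSEEEEE⇒iiiiiuEEEEE⇒iiiiiutEEEE⇒iiiiiuttEEE⇒iiiiiuttiEiEE⇒iiiiiuttitiEE⇒iiiiiuttititE⇒iiiiiuttititt

S ⇒ iSE   [S → i S E]
iSE ⇒ iiSEE   [S → i S E]
iiSEE ⇒ iiiSEEE   [S → i S E]
iiiSEEE ⇒ iiiiSEEEE   [S → i S E]
iiiiSEEEE ⇒ iiiiiSEEEEE   [S → i S E]
iiiiiSEEEEE ⇒ iiiiiuEEEEE   [S → u]
iiiiiuEEEEE ⇒ iiiiiutEEEE   [E → t]
iiiiiutEEEE ⇒ iiiiiuttEEE   [E → t]
iiiiiuttEEE ⇒ iiiiiuttiEiEE   [E → i E i]
iiiiiuttiEiEE ⇒ iiiiiuttitiEE   [E → t]
iiiiiuttitiEE ⇒ iiiiiuttititE   [E → t]
iiiiiuttititE ⇒ iiiiiuttititt   [E → t]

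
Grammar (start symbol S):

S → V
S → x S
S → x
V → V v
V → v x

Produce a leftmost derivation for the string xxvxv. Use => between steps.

S => xS   [S → x S]
xS => xxS   [S → x S]
xxS => xxV   [S → V]
xxV => xxVv   [V → V v]
xxVv => xxvxv   [V → v x]

S=>xS=>xxS=>xxV=>xxVv=>xxvxv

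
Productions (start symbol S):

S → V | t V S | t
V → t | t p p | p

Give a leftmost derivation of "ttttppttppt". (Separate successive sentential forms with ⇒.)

S ⇒ tVS ⇒ ttS ⇒ tttVS ⇒ ttttppS ⇒ ttttpptVS ⇒ ttttppttppS ⇒ ttttppttppt

S ⇒ tVS   [S → t V S]
tVS ⇒ ttS   [V → t]
ttS ⇒ tttVS   [S → t V S]
tttVS ⇒ ttttppS   [V → t p p]
ttttppS ⇒ ttttpptVS   [S → t V S]
ttttpptVS ⇒ ttttppttppS   [V → t p p]
ttttppttppS ⇒ ttttppttppt   [S → t]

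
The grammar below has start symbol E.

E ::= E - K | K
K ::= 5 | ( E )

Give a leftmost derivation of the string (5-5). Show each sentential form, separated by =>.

E => K   [E ::= K]
K => (E)   [K ::= ( E )]
(E) => (E-K)   [E ::= E - K]
(E-K) => (K-K)   [E ::= K]
(K-K) => (5-K)   [K ::= 5]
(5-K) => (5-5)   [K ::= 5]

E=>K=>(E)=>(E-K)=>(K-K)=>(5-K)=>(5-5)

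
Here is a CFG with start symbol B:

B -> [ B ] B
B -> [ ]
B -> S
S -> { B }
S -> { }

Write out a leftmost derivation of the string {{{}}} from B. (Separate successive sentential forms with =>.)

B => S => {B} => {S} => {{B}} => {{S}} => {{{}}}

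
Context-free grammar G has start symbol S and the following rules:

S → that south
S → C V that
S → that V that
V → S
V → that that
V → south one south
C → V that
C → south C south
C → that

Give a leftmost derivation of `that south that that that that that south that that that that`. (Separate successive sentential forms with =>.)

S => that V that => that S that => that C V that that => that south C south V that that => that south V that south V that that => that south S that south V that that => that south C V that that south V that that => that south that V that that south V that that => that south that that that that that south V that that => that south that that that that that south that that that that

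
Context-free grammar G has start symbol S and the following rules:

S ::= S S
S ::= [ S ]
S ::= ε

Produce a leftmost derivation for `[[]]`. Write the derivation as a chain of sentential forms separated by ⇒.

S ⇒ [S] ⇒ [[S]] ⇒ [[]]

S ⇒ [S]   [S ::= [ S ]]
[S] ⇒ [[S]]   [S ::= [ S ]]
[[S]] ⇒ [[]]   [S ::= ε]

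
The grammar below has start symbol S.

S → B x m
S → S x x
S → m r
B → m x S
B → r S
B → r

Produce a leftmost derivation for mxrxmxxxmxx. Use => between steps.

S=>Sxx=>Bxmxx=>mxSxmxx=>mxSxxxmxx=>mxBxmxxxmxx=>mxrxmxxxmxx

S => Sxx   [S → S x x]
Sxx => Bxmxx   [S → B x m]
Bxmxx => mxSxmxx   [B → m x S]
mxSxmxx => mxSxxxmxx   [S → S x x]
mxSxxxmxx => mxBxmxxxmxx   [S → B x m]
mxBxmxxxmxx => mxrxmxxxmxx   [B → r]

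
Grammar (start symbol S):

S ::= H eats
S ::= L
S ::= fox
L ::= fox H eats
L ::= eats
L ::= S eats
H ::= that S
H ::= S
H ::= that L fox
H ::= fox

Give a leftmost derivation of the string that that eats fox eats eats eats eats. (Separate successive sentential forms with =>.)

S => L => S eats => H eats eats => that S eats eats => that L eats eats => that S eats eats eats => that H eats eats eats eats => that that L fox eats eats eats eats => that that eats fox eats eats eats eats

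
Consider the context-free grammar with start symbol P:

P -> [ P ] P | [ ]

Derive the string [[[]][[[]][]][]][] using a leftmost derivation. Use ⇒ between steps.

P ⇒ [P]P ⇒ [[P]P]P ⇒ [[[]]P]P ⇒ [[[]][P]P]P ⇒ [[[]][[P]P]P]P ⇒ [[[]][[[]]P]P]P ⇒ [[[]][[[]][]]P]P ⇒ [[[]][[[]][]][]]P ⇒ [[[]][[[]][]][]][]

P ⇒ [P]P   [P -> [ P ] P]
[P]P ⇒ [[P]P]P   [P -> [ P ] P]
[[P]P]P ⇒ [[[]]P]P   [P -> [ ]]
[[[]]P]P ⇒ [[[]][P]P]P   [P -> [ P ] P]
[[[]][P]P]P ⇒ [[[]][[P]P]P]P   [P -> [ P ] P]
[[[]][[P]P]P]P ⇒ [[[]][[[]]P]P]P   [P -> [ ]]
[[[]][[[]]P]P]P ⇒ [[[]][[[]][]]P]P   [P -> [ ]]
[[[]][[[]][]]P]P ⇒ [[[]][[[]][]][]]P   [P -> [ ]]
[[[]][[[]][]][]]P ⇒ [[[]][[[]][]][]][]   [P -> [ ]]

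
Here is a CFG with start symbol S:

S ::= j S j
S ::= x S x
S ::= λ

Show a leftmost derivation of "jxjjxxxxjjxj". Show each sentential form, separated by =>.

S => jSj => jxSxj => jxjSjxj => jxjjSjjxj => jxjjxSxjjxj => jxjjxxSxxjjxj => jxjjxxxxjjxj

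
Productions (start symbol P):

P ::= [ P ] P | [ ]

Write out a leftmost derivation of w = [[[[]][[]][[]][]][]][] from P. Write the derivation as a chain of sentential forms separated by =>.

P => [P]P => [[P]P]P => [[[P]P]P]P => [[[[]]P]P]P => [[[[]][P]P]P]P => [[[[]][[]]P]P]P => [[[[]][[]][P]P]P]P => [[[[]][[]][[]]P]P]P => [[[[]][[]][[]][]]P]P => [[[[]][[]][[]][]][]]P => [[[[]][[]][[]][]][]][]

P => [P]P   [P ::= [ P ] P]
[P]P => [[P]P]P   [P ::= [ P ] P]
[[P]P]P => [[[P]P]P]P   [P ::= [ P ] P]
[[[P]P]P]P => [[[[]]P]P]P   [P ::= [ ]]
[[[[]]P]P]P => [[[[]][P]P]P]P   [P ::= [ P ] P]
[[[[]][P]P]P]P => [[[[]][[]]P]P]P   [P ::= [ ]]
[[[[]][[]]P]P]P => [[[[]][[]][P]P]P]P   [P ::= [ P ] P]
[[[[]][[]][P]P]P]P => [[[[]][[]][[]]P]P]P   [P ::= [ ]]
[[[[]][[]][[]]P]P]P => [[[[]][[]][[]][]]P]P   [P ::= [ ]]
[[[[]][[]][[]][]]P]P => [[[[]][[]][[]][]][]]P   [P ::= [ ]]
[[[[]][[]][[]][]][]]P => [[[[]][[]][[]][]][]][]   [P ::= [ ]]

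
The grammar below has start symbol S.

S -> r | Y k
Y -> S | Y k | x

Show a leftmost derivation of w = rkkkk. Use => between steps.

S=>Yk=>Sk=>Ykk=>Ykkk=>Ykkkk=>Skkkk=>rkkkk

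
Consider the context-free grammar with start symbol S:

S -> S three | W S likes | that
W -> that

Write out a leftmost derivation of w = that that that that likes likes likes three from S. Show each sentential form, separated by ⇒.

S ⇒ S three   [S -> S three]
S three ⇒ W S likes three   [S -> W S likes]
W S likes three ⇒ that S likes three   [W -> that]
that S likes three ⇒ that W S likes likes three   [S -> W S likes]
that W S likes likes three ⇒ that that S likes likes three   [W -> that]
that that S likes likes three ⇒ that that W S likes likes likes three   [S -> W S likes]
that that W S likes likes likes three ⇒ that that that S likes likes likes three   [W -> that]
that that that S likes likes likes three ⇒ that that that that likes likes likes three   [S -> that]

S ⇒ S three ⇒ W S likes three ⇒ that S likes three ⇒ that W S likes likes three ⇒ that that S likes likes three ⇒ that that W S likes likes likes three ⇒ that that that S likes likes likes three ⇒ that that that that likes likes likes three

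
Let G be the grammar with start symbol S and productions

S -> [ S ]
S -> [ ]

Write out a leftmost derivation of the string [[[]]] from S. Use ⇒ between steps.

S ⇒ [S]   [S -> [ S ]]
[S] ⇒ [[S]]   [S -> [ S ]]
[[S]] ⇒ [[[]]]   [S -> [ ]]

S⇒[S]⇒[[S]]⇒[[[]]]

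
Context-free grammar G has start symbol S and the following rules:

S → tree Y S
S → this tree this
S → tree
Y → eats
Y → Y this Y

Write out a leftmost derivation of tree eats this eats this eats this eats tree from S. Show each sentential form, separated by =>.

S => tree Y S => tree Y this Y S => tree Y this Y this Y S => tree Y this Y this Y this Y S => tree eats this Y this Y this Y S => tree eats this eats this Y this Y S => tree eats this eats this eats this Y S => tree eats this eats this eats this eats S => tree eats this eats this eats this eats tree

S => tree Y S   [S → tree Y S]
tree Y S => tree Y this Y S   [Y → Y this Y]
tree Y this Y S => tree Y this Y this Y S   [Y → Y this Y]
tree Y this Y this Y S => tree Y this Y this Y this Y S   [Y → Y this Y]
tree Y this Y this Y this Y S => tree eats this Y this Y this Y S   [Y → eats]
tree eats this Y this Y this Y S => tree eats this eats this Y this Y S   [Y → eats]
tree eats this eats this Y this Y S => tree eats this eats this eats this Y S   [Y → eats]
tree eats this eats this eats this Y S => tree eats this eats this eats this eats S   [Y → eats]
tree eats this eats this eats this eats S => tree eats this eats this eats this eats tree   [S → tree]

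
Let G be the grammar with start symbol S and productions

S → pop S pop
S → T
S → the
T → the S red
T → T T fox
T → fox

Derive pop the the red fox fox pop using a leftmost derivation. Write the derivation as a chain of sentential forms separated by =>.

S => pop S pop => pop T pop => pop T T fox pop => pop the S red T fox pop => pop the the red T fox pop => pop the the red fox fox pop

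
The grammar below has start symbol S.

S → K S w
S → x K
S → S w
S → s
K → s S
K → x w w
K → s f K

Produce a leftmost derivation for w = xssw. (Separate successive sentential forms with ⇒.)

S ⇒ xK   [S → x K]
xK ⇒ xsS   [K → s S]
xsS ⇒ xsSw   [S → S w]
xsSw ⇒ xssw   [S → s]

S ⇒ xK ⇒ xsS ⇒ xsSw ⇒ xssw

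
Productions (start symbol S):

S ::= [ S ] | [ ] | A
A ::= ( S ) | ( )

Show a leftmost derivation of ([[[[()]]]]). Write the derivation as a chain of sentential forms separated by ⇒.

S⇒A⇒(S)⇒([S])⇒([[S]])⇒([[[S]]])⇒([[[[S]]]])⇒([[[[A]]]])⇒([[[[()]]]])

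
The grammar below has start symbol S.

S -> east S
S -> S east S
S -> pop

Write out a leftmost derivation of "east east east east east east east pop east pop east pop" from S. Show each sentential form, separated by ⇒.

S ⇒ east S ⇒ east east S ⇒ east east S east S ⇒ east east S east S east S ⇒ east east east S east S east S ⇒ east east east east S east S east S ⇒ east east east east east S east S east S ⇒ east east east east east east S east S east S ⇒ east east east east east east east S east S east S ⇒ east east east east east east east pop east S east S ⇒ east east east east east east east pop east pop east S ⇒ east east east east east east east pop east pop east pop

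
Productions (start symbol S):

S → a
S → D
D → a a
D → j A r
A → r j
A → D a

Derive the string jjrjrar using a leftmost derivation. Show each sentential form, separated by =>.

S => D   [S → D]
D => jAr   [D → j A r]
jAr => jDar   [A → D a]
jDar => jjArar   [D → j A r]
jjArar => jjrjrar   [A → r j]

S => D => jAr => jDar => jjArar => jjrjrar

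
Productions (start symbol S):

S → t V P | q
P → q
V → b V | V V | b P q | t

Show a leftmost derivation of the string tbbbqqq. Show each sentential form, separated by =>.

S => tVP   [S → t V P]
tVP => tbVP   [V → b V]
tbVP => tbbVP   [V → b V]
tbbVP => tbbbPqP   [V → b P q]
tbbbPqP => tbbbqqP   [P → q]
tbbbqqP => tbbbqqq   [P → q]

S => tVP => tbVP => tbbVP => tbbbPqP => tbbbqqP => tbbbqqq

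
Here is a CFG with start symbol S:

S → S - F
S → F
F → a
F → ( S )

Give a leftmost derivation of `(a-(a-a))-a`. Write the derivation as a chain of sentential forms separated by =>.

S => S-F => F-F => (S)-F => (S-F)-F => (F-F)-F => (a-F)-F => (a-(S))-F => (a-(S-F))-F => (a-(F-F))-F => (a-(a-F))-F => (a-(a-a))-F => (a-(a-a))-a

S => S-F   [S → S - F]
S-F => F-F   [S → F]
F-F => (S)-F   [F → ( S )]
(S)-F => (S-F)-F   [S → S - F]
(S-F)-F => (F-F)-F   [S → F]
(F-F)-F => (a-F)-F   [F → a]
(a-F)-F => (a-(S))-F   [F → ( S )]
(a-(S))-F => (a-(S-F))-F   [S → S - F]
(a-(S-F))-F => (a-(F-F))-F   [S → F]
(a-(F-F))-F => (a-(a-F))-F   [F → a]
(a-(a-F))-F => (a-(a-a))-F   [F → a]
(a-(a-a))-F => (a-(a-a))-a   [F → a]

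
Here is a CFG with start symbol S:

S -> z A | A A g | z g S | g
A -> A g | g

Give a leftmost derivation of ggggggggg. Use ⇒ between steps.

S ⇒ AAg   [S -> A A g]
AAg ⇒ AgAg   [A -> A g]
AgAg ⇒ AggAg   [A -> A g]
AggAg ⇒ AgggAg   [A -> A g]
AgggAg ⇒ AggggAg   [A -> A g]
AggggAg ⇒ AgggggAg   [A -> A g]
AgggggAg ⇒ ggggggAg   [A -> g]
ggggggAg ⇒ ggggggAgg   [A -> A g]
ggggggAgg ⇒ ggggggggg   [A -> g]

S ⇒ AAg ⇒ AgAg ⇒ AggAg ⇒ AgggAg ⇒ AggggAg ⇒ AgggggAg ⇒ ggggggAg ⇒ ggggggAgg ⇒ ggggggggg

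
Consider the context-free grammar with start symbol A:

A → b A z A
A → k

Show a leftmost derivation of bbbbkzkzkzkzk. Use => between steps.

A => bAzA   [A → b A z A]
bAzA => bbAzAzA   [A → b A z A]
bbAzAzA => bbbAzAzAzA   [A → b A z A]
bbbAzAzAzA => bbbbAzAzAzAzA   [A → b A z A]
bbbbAzAzAzAzA => bbbbkzAzAzAzA   [A → k]
bbbbkzAzAzAzA => bbbbkzkzAzAzA   [A → k]
bbbbkzkzAzAzA => bbbbkzkzkzAzA   [A → k]
bbbbkzkzkzAzA => bbbbkzkzkzkzA   [A → k]
bbbbkzkzkzkzA => bbbbkzkzkzkzk   [A → k]

A => bAzA => bbAzAzA => bbbAzAzAzA => bbbbAzAzAzAzA => bbbbkzAzAzAzA => bbbbkzkzAzAzA => bbbbkzkzkzAzA => bbbbkzkzkzkzA => bbbbkzkzkzkzk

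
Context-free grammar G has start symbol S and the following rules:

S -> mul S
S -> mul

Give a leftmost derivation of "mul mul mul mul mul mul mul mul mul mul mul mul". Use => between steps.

S => mul S => mul mul S => mul mul mul S => mul mul mul mul S => mul mul mul mul mul S => mul mul mul mul mul mul S => mul mul mul mul mul mul mul S => mul mul mul mul mul mul mul mul S => mul mul mul mul mul mul mul mul mul S => mul mul mul mul mul mul mul mul mul mul S => mul mul mul mul mul mul mul mul mul mul mul S => mul mul mul mul mul mul mul mul mul mul mul mul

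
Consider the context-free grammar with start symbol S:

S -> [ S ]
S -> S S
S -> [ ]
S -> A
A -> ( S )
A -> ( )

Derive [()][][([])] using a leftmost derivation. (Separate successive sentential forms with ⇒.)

S ⇒ SS   [S -> S S]
SS ⇒ SSS   [S -> S S]
SSS ⇒ [S]SS   [S -> [ S ]]
[S]SS ⇒ [A]SS   [S -> A]
[A]SS ⇒ [()]SS   [A -> ( )]
[()]SS ⇒ [()][]S   [S -> [ ]]
[()][]S ⇒ [()][][S]   [S -> [ S ]]
[()][][S] ⇒ [()][][A]   [S -> A]
[()][][A] ⇒ [()][][(S)]   [A -> ( S )]
[()][][(S)] ⇒ [()][][([])]   [S -> [ ]]

S ⇒ SS ⇒ SSS ⇒ [S]SS ⇒ [A]SS ⇒ [()]SS ⇒ [()][]S ⇒ [()][][S] ⇒ [()][][A] ⇒ [()][][(S)] ⇒ [()][][([])]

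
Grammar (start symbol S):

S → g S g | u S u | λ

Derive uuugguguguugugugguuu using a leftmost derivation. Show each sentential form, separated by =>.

S=>uSu=>uuSuu=>uuuSuuu=>uuugSguuu=>uuuggSgguuu=>uuugguSugguuu=>uuuggugSgugguuu=>uuugguguSugugguuu=>uuuggugugSgugugguuu=>uuugguguguSugugugguuu=>uuugguguguugugugguuu

S => uSu   [S → u S u]
uSu => uuSuu   [S → u S u]
uuSuu => uuuSuuu   [S → u S u]
uuuSuuu => uuugSguuu   [S → g S g]
uuugSguuu => uuuggSgguuu   [S → g S g]
uuuggSgguuu => uuugguSugguuu   [S → u S u]
uuugguSugguuu => uuuggugSgugguuu   [S → g S g]
uuuggugSgugguuu => uuugguguSugugguuu   [S → u S u]
uuugguguSugugguuu => uuuggugugSgugugguuu   [S → g S g]
uuuggugugSgugugguuu => uuugguguguSugugugguuu   [S → u S u]
uuugguguguSugugugguuu => uuugguguguugugugguuu   [S → λ]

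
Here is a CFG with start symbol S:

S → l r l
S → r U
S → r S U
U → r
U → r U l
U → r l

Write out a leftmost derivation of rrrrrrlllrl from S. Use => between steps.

S => rSU => rrUU => rrrUlU => rrrrUllU => rrrrrUlllU => rrrrrrlllU => rrrrrrlllrl

S => rSU   [S → r S U]
rSU => rrUU   [S → r U]
rrUU => rrrUlU   [U → r U l]
rrrUlU => rrrrUllU   [U → r U l]
rrrrUllU => rrrrrUlllU   [U → r U l]
rrrrrUlllU => rrrrrrlllU   [U → r]
rrrrrrlllU => rrrrrrlllrl   [U → r l]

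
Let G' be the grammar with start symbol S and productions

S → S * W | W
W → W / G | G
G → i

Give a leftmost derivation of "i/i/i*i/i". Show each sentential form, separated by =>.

S => S*W   [S → S * W]
S*W => W*W   [S → W]
W*W => W/G*W   [W → W / G]
W/G*W => W/G/G*W   [W → W / G]
W/G/G*W => G/G/G*W   [W → G]
G/G/G*W => i/G/G*W   [G → i]
i/G/G*W => i/i/G*W   [G → i]
i/i/G*W => i/i/i*W   [G → i]
i/i/i*W => i/i/i*W/G   [W → W / G]
i/i/i*W/G => i/i/i*G/G   [W → G]
i/i/i*G/G => i/i/i*i/G   [G → i]
i/i/i*i/G => i/i/i*i/i   [G → i]

S => S*W => W*W => W/G*W => W/G/G*W => G/G/G*W => i/G/G*W => i/i/G*W => i/i/i*W => i/i/i*W/G => i/i/i*G/G => i/i/i*i/G => i/i/i*i/i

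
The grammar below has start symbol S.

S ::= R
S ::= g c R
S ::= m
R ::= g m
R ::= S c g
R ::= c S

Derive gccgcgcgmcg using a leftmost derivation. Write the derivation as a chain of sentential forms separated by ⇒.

S ⇒ gcR   [S ::= g c R]
gcR ⇒ gccS   [R ::= c S]
gccS ⇒ gccgcR   [S ::= g c R]
gccgcR ⇒ gccgcScg   [R ::= S c g]
gccgcScg ⇒ gccgcgcRcg   [S ::= g c R]
gccgcgcRcg ⇒ gccgcgcgmcg   [R ::= g m]

S ⇒ gcR ⇒ gccS ⇒ gccgcR ⇒ gccgcScg ⇒ gccgcgcRcg ⇒ gccgcgcgmcg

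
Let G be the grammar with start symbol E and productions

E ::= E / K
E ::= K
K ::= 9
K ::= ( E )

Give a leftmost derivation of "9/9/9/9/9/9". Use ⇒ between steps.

E ⇒ E/K ⇒ E/K/K ⇒ E/K/K/K ⇒ E/K/K/K/K ⇒ E/K/K/K/K/K ⇒ K/K/K/K/K/K ⇒ 9/K/K/K/K/K ⇒ 9/9/K/K/K/K ⇒ 9/9/9/K/K/K ⇒ 9/9/9/9/K/K ⇒ 9/9/9/9/9/K ⇒ 9/9/9/9/9/9

E ⇒ E/K   [E ::= E / K]
E/K ⇒ E/K/K   [E ::= E / K]
E/K/K ⇒ E/K/K/K   [E ::= E / K]
E/K/K/K ⇒ E/K/K/K/K   [E ::= E / K]
E/K/K/K/K ⇒ E/K/K/K/K/K   [E ::= E / K]
E/K/K/K/K/K ⇒ K/K/K/K/K/K   [E ::= K]
K/K/K/K/K/K ⇒ 9/K/K/K/K/K   [K ::= 9]
9/K/K/K/K/K ⇒ 9/9/K/K/K/K   [K ::= 9]
9/9/K/K/K/K ⇒ 9/9/9/K/K/K   [K ::= 9]
9/9/9/K/K/K ⇒ 9/9/9/9/K/K   [K ::= 9]
9/9/9/9/K/K ⇒ 9/9/9/9/9/K   [K ::= 9]
9/9/9/9/9/K ⇒ 9/9/9/9/9/9   [K ::= 9]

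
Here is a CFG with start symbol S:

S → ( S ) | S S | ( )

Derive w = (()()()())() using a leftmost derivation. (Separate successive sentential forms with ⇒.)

S ⇒ SS ⇒ (S)S ⇒ (SS)S ⇒ (SSS)S ⇒ (()SS)S ⇒ (()SSS)S ⇒ (()()SS)S ⇒ (()()()S)S ⇒ (()()()())S ⇒ (()()()())()

S ⇒ SS   [S → S S]
SS ⇒ (S)S   [S → ( S )]
(S)S ⇒ (SS)S   [S → S S]
(SS)S ⇒ (SSS)S   [S → S S]
(SSS)S ⇒ (()SS)S   [S → ( )]
(()SS)S ⇒ (()SSS)S   [S → S S]
(()SSS)S ⇒ (()()SS)S   [S → ( )]
(()()SS)S ⇒ (()()()S)S   [S → ( )]
(()()()S)S ⇒ (()()()())S   [S → ( )]
(()()()())S ⇒ (()()()())()   [S → ( )]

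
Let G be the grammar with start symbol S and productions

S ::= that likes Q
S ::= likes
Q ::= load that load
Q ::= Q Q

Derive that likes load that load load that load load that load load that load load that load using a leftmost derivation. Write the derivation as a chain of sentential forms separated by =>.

S => that likes Q => that likes Q Q => that likes Q Q Q => that likes Q Q Q Q => that likes load that load Q Q Q => that likes load that load Q Q Q Q => that likes load that load load that load Q Q Q => that likes load that load load that load load that load Q Q => that likes load that load load that load load that load load that load Q => that likes load that load load that load load that load load that load load that load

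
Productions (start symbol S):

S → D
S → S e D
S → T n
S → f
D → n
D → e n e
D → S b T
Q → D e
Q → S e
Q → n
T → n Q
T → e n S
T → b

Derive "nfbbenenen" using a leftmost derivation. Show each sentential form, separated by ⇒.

S⇒SeD⇒SeDeD⇒TneDeD⇒nQneDeD⇒nDeneDeD⇒nSbTeneDeD⇒nfbTeneDeD⇒nfbbeneDeD⇒nfbbeneneD⇒nfbbenenen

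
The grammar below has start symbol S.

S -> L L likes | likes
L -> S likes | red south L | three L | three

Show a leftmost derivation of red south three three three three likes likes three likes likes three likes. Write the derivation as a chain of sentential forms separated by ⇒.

S ⇒ L L likes ⇒ red south L L likes ⇒ red south three L L likes ⇒ red south three S likes L likes ⇒ red south three L L likes likes L likes ⇒ red south three S likes L likes likes L likes ⇒ red south three L L likes likes L likes likes L likes ⇒ red south three three L L likes likes L likes likes L likes ⇒ red south three three three L likes likes L likes likes L likes ⇒ red south three three three three likes likes L likes likes L likes ⇒ red south three three three three likes likes three likes likes L likes ⇒ red south three three three three likes likes three likes likes three likes

S ⇒ L L likes   [S -> L L likes]
L L likes ⇒ red south L L likes   [L -> red south L]
red south L L likes ⇒ red south three L L likes   [L -> three L]
red south three L L likes ⇒ red south three S likes L likes   [L -> S likes]
red south three S likes L likes ⇒ red south three L L likes likes L likes   [S -> L L likes]
red south three L L likes likes L likes ⇒ red south three S likes L likes likes L likes   [L -> S likes]
red south three S likes L likes likes L likes ⇒ red south three L L likes likes L likes likes L likes   [S -> L L likes]
red south three L L likes likes L likes likes L likes ⇒ red south three three L L likes likes L likes likes L likes   [L -> three L]
red south three three L L likes likes L likes likes L likes ⇒ red south three three three L likes likes L likes likes L likes   [L -> three]
red south three three three L likes likes L likes likes L likes ⇒ red south three three three three likes likes L likes likes L likes   [L -> three]
red south three three three three likes likes L likes likes L likes ⇒ red south three three three three likes likes three likes likes L likes   [L -> three]
red south three three three three likes likes three likes likes L likes ⇒ red south three three three three likes likes three likes likes three likes   [L -> three]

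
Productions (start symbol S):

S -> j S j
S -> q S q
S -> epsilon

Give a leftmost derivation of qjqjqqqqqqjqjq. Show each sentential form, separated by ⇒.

S ⇒ qSq   [S -> q S q]
qSq ⇒ qjSjq   [S -> j S j]
qjSjq ⇒ qjqSqjq   [S -> q S q]
qjqSqjq ⇒ qjqjSjqjq   [S -> j S j]
qjqjSjqjq ⇒ qjqjqSqjqjq   [S -> q S q]
qjqjqSqjqjq ⇒ qjqjqqSqqjqjq   [S -> q S q]
qjqjqqSqqjqjq ⇒ qjqjqqqSqqqjqjq   [S -> q S q]
qjqjqqqSqqqjqjq ⇒ qjqjqqqqqqjqjq   [S -> epsilon]

S⇒qSq⇒qjSjq⇒qjqSqjq⇒qjqjSjqjq⇒qjqjqSqjqjq⇒qjqjqqSqqjqjq⇒qjqjqqqSqqqjqjq⇒qjqjqqqqqqjqjq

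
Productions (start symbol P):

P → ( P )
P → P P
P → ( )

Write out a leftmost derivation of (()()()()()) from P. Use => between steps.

P => (P) => (PP) => (()P) => (()PP) => (()PPP) => (()PPPP) => (()()PPP) => (()()()PP) => (()()()()P) => (()()()()())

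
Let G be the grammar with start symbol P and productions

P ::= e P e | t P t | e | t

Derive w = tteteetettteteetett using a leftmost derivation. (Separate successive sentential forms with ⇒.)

P⇒tPt⇒ttPtt⇒ttePett⇒ttetPtett⇒ttetePetett⇒tteteePeetett⇒tteteetPteetett⇒tteteetePeteetett⇒tteteetetPteteetett⇒tteteetettteteetett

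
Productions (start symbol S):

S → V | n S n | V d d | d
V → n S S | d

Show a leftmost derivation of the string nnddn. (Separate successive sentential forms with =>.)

S => nSn => nVn => nnSSn => nndSn => nnddn

S => nSn   [S → n S n]
nSn => nVn   [S → V]
nVn => nnSSn   [V → n S S]
nnSSn => nndSn   [S → d]
nndSn => nnddn   [S → d]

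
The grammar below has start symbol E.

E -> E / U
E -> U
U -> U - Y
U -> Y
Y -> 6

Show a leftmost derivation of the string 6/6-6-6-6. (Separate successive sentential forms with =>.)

E => E/U => U/U => Y/U => 6/U => 6/U-Y => 6/U-Y-Y => 6/U-Y-Y-Y => 6/Y-Y-Y-Y => 6/6-Y-Y-Y => 6/6-6-Y-Y => 6/6-6-6-Y => 6/6-6-6-6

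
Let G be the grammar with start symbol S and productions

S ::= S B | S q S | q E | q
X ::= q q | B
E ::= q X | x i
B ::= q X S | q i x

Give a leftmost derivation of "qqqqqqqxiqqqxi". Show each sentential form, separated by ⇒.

S ⇒ SqS   [S ::= S q S]
SqS ⇒ qEqS   [S ::= q E]
qEqS ⇒ qqXqS   [E ::= q X]
qqXqS ⇒ qqBqS   [X ::= B]
qqBqS ⇒ qqqXSqS   [B ::= q X S]
qqqXSqS ⇒ qqqBSqS   [X ::= B]
qqqBSqS ⇒ qqqqXSSqS   [B ::= q X S]
qqqqXSSqS ⇒ qqqqqqSSqS   [X ::= q q]
qqqqqqSSqS ⇒ qqqqqqqESqS   [S ::= q E]
qqqqqqqESqS ⇒ qqqqqqqxiSqS   [E ::= x i]
qqqqqqqxiSqS ⇒ qqqqqqqxiqqS   [S ::= q]
qqqqqqqxiqqS ⇒ qqqqqqqxiqqqE   [S ::= q E]
qqqqqqqxiqqqE ⇒ qqqqqqqxiqqqxi   [E ::= x i]

S⇒SqS⇒qEqS⇒qqXqS⇒qqBqS⇒qqqXSqS⇒qqqBSqS⇒qqqqXSSqS⇒qqqqqqSSqS⇒qqqqqqqESqS⇒qqqqqqqxiSqS⇒qqqqqqqxiqqS⇒qqqqqqqxiqqqE⇒qqqqqqqxiqqqxi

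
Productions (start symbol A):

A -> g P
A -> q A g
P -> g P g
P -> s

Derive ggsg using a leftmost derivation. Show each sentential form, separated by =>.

A => gP   [A -> g P]
gP => ggPg   [P -> g P g]
ggPg => ggsg   [P -> s]

A=>gP=>ggPg=>ggsg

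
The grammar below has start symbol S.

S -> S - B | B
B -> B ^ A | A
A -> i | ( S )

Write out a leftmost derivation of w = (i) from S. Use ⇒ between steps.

S⇒B⇒A⇒(S)⇒(B)⇒(A)⇒(i)

S ⇒ B   [S -> B]
B ⇒ A   [B -> A]
A ⇒ (S)   [A -> ( S )]
(S) ⇒ (B)   [S -> B]
(B) ⇒ (A)   [B -> A]
(A) ⇒ (i)   [A -> i]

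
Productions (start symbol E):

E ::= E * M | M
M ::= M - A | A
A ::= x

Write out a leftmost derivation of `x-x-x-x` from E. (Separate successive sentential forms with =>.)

E => M   [E ::= M]
M => M-A   [M ::= M - A]
M-A => M-A-A   [M ::= M - A]
M-A-A => M-A-A-A   [M ::= M - A]
M-A-A-A => A-A-A-A   [M ::= A]
A-A-A-A => x-A-A-A   [A ::= x]
x-A-A-A => x-x-A-A   [A ::= x]
x-x-A-A => x-x-x-A   [A ::= x]
x-x-x-A => x-x-x-x   [A ::= x]

E => M => M-A => M-A-A => M-A-A-A => A-A-A-A => x-A-A-A => x-x-A-A => x-x-x-A => x-x-x-x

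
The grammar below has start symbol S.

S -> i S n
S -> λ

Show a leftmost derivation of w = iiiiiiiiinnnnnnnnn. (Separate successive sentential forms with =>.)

S=>iSn=>iiSnn=>iiiSnnn=>iiiiSnnnn=>iiiiiSnnnnn=>iiiiiiSnnnnnn=>iiiiiiiSnnnnnnn=>iiiiiiiiSnnnnnnnn=>iiiiiiiiiSnnnnnnnnn=>iiiiiiiiinnnnnnnnn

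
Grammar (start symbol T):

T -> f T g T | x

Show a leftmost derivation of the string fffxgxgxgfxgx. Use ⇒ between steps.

T ⇒ fTgT ⇒ ffTgTgT ⇒ fffTgTgTgT ⇒ fffxgTgTgT ⇒ fffxgxgTgT ⇒ fffxgxgxgT ⇒ fffxgxgxgfTgT ⇒ fffxgxgxgfxgT ⇒ fffxgxgxgfxgx

T ⇒ fTgT   [T -> f T g T]
fTgT ⇒ ffTgTgT   [T -> f T g T]
ffTgTgT ⇒ fffTgTgTgT   [T -> f T g T]
fffTgTgTgT ⇒ fffxgTgTgT   [T -> x]
fffxgTgTgT ⇒ fffxgxgTgT   [T -> x]
fffxgxgTgT ⇒ fffxgxgxgT   [T -> x]
fffxgxgxgT ⇒ fffxgxgxgfTgT   [T -> f T g T]
fffxgxgxgfTgT ⇒ fffxgxgxgfxgT   [T -> x]
fffxgxgxgfxgT ⇒ fffxgxgxgfxgx   [T -> x]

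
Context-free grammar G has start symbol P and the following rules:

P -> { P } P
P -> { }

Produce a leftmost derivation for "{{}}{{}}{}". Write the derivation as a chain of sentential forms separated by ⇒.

P⇒{P}P⇒{{}}P⇒{{}}{P}P⇒{{}}{{}}P⇒{{}}{{}}{}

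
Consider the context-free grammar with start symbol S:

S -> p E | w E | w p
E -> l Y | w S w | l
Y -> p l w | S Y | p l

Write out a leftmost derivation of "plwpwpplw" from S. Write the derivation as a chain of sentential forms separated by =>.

S => pE   [S -> p E]
pE => plY   [E -> l Y]
plY => plSY   [Y -> S Y]
plSY => plwpY   [S -> w p]
plwpY => plwpSY   [Y -> S Y]
plwpSY => plwpwpY   [S -> w p]
plwpwpY => plwpwpplw   [Y -> p l w]

S => pE => plY => plSY => plwpY => plwpSY => plwpwpY => plwpwpplw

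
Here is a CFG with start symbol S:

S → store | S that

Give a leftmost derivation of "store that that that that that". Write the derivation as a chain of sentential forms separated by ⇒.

S ⇒ S that   [S → S that]
S that ⇒ S that that   [S → S that]
S that that ⇒ S that that that   [S → S that]
S that that that ⇒ S that that that that   [S → S that]
S that that that that ⇒ S that that that that that   [S → S that]
S that that that that that ⇒ store that that that that that   [S → store]

S ⇒ S that ⇒ S that that ⇒ S that that that ⇒ S that that that that ⇒ S that that that that that ⇒ store that that that that that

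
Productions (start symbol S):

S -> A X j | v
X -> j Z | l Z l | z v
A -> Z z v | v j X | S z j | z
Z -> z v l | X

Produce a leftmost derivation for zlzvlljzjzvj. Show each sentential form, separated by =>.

S => AXj   [S -> A X j]
AXj => SzjXj   [A -> S z j]
SzjXj => AXjzjXj   [S -> A X j]
AXjzjXj => zXjzjXj   [A -> z]
zXjzjXj => zlZljzjXj   [X -> l Z l]
zlZljzjXj => zlzvlljzjXj   [Z -> z v l]
zlzvlljzjXj => zlzvlljzjzvj   [X -> z v]

S=>AXj=>SzjXj=>AXjzjXj=>zXjzjXj=>zlZljzjXj=>zlzvlljzjXj=>zlzvlljzjzvj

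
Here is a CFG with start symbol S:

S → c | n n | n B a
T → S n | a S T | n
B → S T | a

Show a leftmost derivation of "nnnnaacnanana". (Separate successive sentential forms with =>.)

S => nBa   [S → n B a]
nBa => nSTa   [B → S T]
nSTa => nnBaTa   [S → n B a]
nnBaTa => nnSTaTa   [B → S T]
nnSTaTa => nnnBaTaTa   [S → n B a]
nnnBaTaTa => nnnSTaTaTa   [B → S T]
nnnSTaTaTa => nnnnBaTaTaTa   [S → n B a]
nnnnBaTaTaTa => nnnnaaTaTaTa   [B → a]
nnnnaaTaTaTa => nnnnaaSnaTaTa   [T → S n]
nnnnaaSnaTaTa => nnnnaacnaTaTa   [S → c]
nnnnaacnaTaTa => nnnnaacnanaTa   [T → n]
nnnnaacnanaTa => nnnnaacnanana   [T → n]

S => nBa => nSTa => nnBaTa => nnSTaTa => nnnBaTaTa => nnnSTaTaTa => nnnnBaTaTaTa => nnnnaaTaTaTa => nnnnaaSnaTaTa => nnnnaacnaTaTa => nnnnaacnanaTa => nnnnaacnanana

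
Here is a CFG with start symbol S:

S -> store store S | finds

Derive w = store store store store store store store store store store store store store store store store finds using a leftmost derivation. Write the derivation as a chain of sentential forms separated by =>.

S => store store S => store store store store S => store store store store store store S => store store store store store store store store S => store store store store store store store store store store S => store store store store store store store store store store store store S => store store store store store store store store store store store store store store S => store store store store store store store store store store store store store store store store S => store store store store store store store store store store store store store store store store finds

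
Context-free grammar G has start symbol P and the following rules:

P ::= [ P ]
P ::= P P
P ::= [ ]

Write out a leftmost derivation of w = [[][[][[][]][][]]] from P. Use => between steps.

P => [P]   [P ::= [ P ]]
[P] => [PP]   [P ::= P P]
[PP] => [[]P]   [P ::= [ ]]
[[]P] => [[][P]]   [P ::= [ P ]]
[[][P]] => [[][PP]]   [P ::= P P]
[[][PP]] => [[][PPP]]   [P ::= P P]
[[][PPP]] => [[][[]PP]]   [P ::= [ ]]
[[][[]PP]] => [[][[]PPP]]   [P ::= P P]
[[][[]PPP]] => [[][[][P]PP]]   [P ::= [ P ]]
[[][[][P]PP]] => [[][[][PP]PP]]   [P ::= P P]
[[][[][PP]PP]] => [[][[][[]P]PP]]   [P ::= [ ]]
[[][[][[]P]PP]] => [[][[][[][]]PP]]   [P ::= [ ]]
[[][[][[][]]PP]] => [[][[][[][]][]P]]   [P ::= [ ]]
[[][[][[][]][]P]] => [[][[][[][]][][]]]   [P ::= [ ]]

P => [P] => [PP] => [[]P] => [[][P]] => [[][PP]] => [[][PPP]] => [[][[]PP]] => [[][[]PPP]] => [[][[][P]PP]] => [[][[][PP]PP]] => [[][[][[]P]PP]] => [[][[][[][]]PP]] => [[][[][[][]][]P]] => [[][[][[][]][][]]]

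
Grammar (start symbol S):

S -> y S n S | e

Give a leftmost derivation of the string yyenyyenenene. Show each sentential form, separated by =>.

S => ySnS => yySnSnS => yyenSnS => yyenySnSnS => yyenyySnSnSnS => yyenyyenSnSnS => yyenyyenenSnS => yyenyyenenenS => yyenyyenenene

S => ySnS   [S -> y S n S]
ySnS => yySnSnS   [S -> y S n S]
yySnSnS => yyenSnS   [S -> e]
yyenSnS => yyenySnSnS   [S -> y S n S]
yyenySnSnS => yyenyySnSnSnS   [S -> y S n S]
yyenyySnSnSnS => yyenyyenSnSnS   [S -> e]
yyenyyenSnSnS => yyenyyenenSnS   [S -> e]
yyenyyenenSnS => yyenyyenenenS   [S -> e]
yyenyyenenenS => yyenyyenenene   [S -> e]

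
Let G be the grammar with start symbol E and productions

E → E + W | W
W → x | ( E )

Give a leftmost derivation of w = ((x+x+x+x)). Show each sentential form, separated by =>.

E=>W=>(E)=>(W)=>((E))=>((E+W))=>((E+W+W))=>((E+W+W+W))=>((W+W+W+W))=>((x+W+W+W))=>((x+x+W+W))=>((x+x+x+W))=>((x+x+x+x))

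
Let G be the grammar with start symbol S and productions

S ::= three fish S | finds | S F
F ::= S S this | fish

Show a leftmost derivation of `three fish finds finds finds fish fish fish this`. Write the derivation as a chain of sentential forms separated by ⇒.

S ⇒ three fish S ⇒ three fish S F ⇒ three fish finds F ⇒ three fish finds S S this ⇒ three fish finds finds S this ⇒ three fish finds finds S F this ⇒ three fish finds finds S F F this ⇒ three fish finds finds S F F F this ⇒ three fish finds finds finds F F F this ⇒ three fish finds finds finds fish F F this ⇒ three fish finds finds finds fish fish F this ⇒ three fish finds finds finds fish fish fish this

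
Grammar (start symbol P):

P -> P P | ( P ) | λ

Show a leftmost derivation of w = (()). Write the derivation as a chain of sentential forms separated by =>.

P=>PP=>PPP=>PPPP=>(P)PPP=>((P))PPP=>(())PPP=>(())PP=>(())P=>(())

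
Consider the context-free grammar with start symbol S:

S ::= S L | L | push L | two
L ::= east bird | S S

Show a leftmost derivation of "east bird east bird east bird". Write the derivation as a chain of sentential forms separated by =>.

S => S L   [S ::= S L]
S L => S L L   [S ::= S L]
S L L => L L L   [S ::= L]
L L L => east bird L L   [L ::= east bird]
east bird L L => east bird east bird L   [L ::= east bird]
east bird east bird L => east bird east bird east bird   [L ::= east bird]

S => S L => S L L => L L L => east bird L L => east bird east bird L => east bird east bird east bird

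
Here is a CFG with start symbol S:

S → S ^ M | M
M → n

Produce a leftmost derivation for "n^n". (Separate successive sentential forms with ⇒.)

S ⇒ S^M   [S → S ^ M]
S^M ⇒ M^M   [S → M]
M^M ⇒ n^M   [M → n]
n^M ⇒ n^n   [M → n]

S ⇒ S^M ⇒ M^M ⇒ n^M ⇒ n^n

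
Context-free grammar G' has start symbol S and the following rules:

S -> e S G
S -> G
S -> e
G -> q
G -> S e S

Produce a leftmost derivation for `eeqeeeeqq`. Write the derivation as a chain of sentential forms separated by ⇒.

S ⇒ eSG ⇒ eeSGG ⇒ eeGGG ⇒ eeSeSGG ⇒ eeGeSGG ⇒ eeSeSeSGG ⇒ eeGeSeSGG ⇒ eeqeSeSGG ⇒ eeqeeeSGG ⇒ eeqeeeeGG ⇒ eeqeeeeqG ⇒ eeqeeeeqq

S ⇒ eSG   [S -> e S G]
eSG ⇒ eeSGG   [S -> e S G]
eeSGG ⇒ eeGGG   [S -> G]
eeGGG ⇒ eeSeSGG   [G -> S e S]
eeSeSGG ⇒ eeGeSGG   [S -> G]
eeGeSGG ⇒ eeSeSeSGG   [G -> S e S]
eeSeSeSGG ⇒ eeGeSeSGG   [S -> G]
eeGeSeSGG ⇒ eeqeSeSGG   [G -> q]
eeqeSeSGG ⇒ eeqeeeSGG   [S -> e]
eeqeeeSGG ⇒ eeqeeeeGG   [S -> e]
eeqeeeeGG ⇒ eeqeeeeqG   [G -> q]
eeqeeeeqG ⇒ eeqeeeeqq   [G -> q]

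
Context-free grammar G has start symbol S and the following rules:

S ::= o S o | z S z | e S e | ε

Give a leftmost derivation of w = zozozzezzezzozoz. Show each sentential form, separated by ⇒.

S ⇒ zSz ⇒ zoSoz ⇒ zozSzoz ⇒ zozoSozoz ⇒ zozozSzozoz ⇒ zozozzSzzozoz ⇒ zozozzeSezzozoz ⇒ zozozzezSzezzozoz ⇒ zozozzezzezzozoz

S ⇒ zSz   [S ::= z S z]
zSz ⇒ zoSoz   [S ::= o S o]
zoSoz ⇒ zozSzoz   [S ::= z S z]
zozSzoz ⇒ zozoSozoz   [S ::= o S o]
zozoSozoz ⇒ zozozSzozoz   [S ::= z S z]
zozozSzozoz ⇒ zozozzSzzozoz   [S ::= z S z]
zozozzSzzozoz ⇒ zozozzeSezzozoz   [S ::= e S e]
zozozzeSezzozoz ⇒ zozozzezSzezzozoz   [S ::= z S z]
zozozzezSzezzozoz ⇒ zozozzezzezzozoz   [S ::= ε]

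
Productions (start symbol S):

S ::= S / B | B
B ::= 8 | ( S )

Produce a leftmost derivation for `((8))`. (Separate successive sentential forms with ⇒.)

S ⇒ B   [S ::= B]
B ⇒ (S)   [B ::= ( S )]
(S) ⇒ (B)   [S ::= B]
(B) ⇒ ((S))   [B ::= ( S )]
((S)) ⇒ ((B))   [S ::= B]
((B)) ⇒ ((8))   [B ::= 8]

S⇒B⇒(S)⇒(B)⇒((S))⇒((B))⇒((8))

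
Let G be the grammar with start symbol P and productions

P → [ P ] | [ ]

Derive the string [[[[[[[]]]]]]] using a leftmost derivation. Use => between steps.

P=>[P]=>[[P]]=>[[[P]]]=>[[[[P]]]]=>[[[[[P]]]]]=>[[[[[[P]]]]]]=>[[[[[[[]]]]]]]

P => [P]   [P → [ P ]]
[P] => [[P]]   [P → [ P ]]
[[P]] => [[[P]]]   [P → [ P ]]
[[[P]]] => [[[[P]]]]   [P → [ P ]]
[[[[P]]]] => [[[[[P]]]]]   [P → [ P ]]
[[[[[P]]]]] => [[[[[[P]]]]]]   [P → [ P ]]
[[[[[[P]]]]]] => [[[[[[[]]]]]]]   [P → [ ]]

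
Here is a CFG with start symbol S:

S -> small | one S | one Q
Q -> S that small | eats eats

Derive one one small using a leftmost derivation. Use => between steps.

S => one S => one one S => one one small

S => one S   [S -> one S]
one S => one one S   [S -> one S]
one one S => one one small   [S -> small]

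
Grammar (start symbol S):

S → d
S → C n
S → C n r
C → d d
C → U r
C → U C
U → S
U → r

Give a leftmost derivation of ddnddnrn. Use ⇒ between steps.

S ⇒ Cn ⇒ Urn ⇒ Srn ⇒ Cnrn ⇒ UCnrn ⇒ SCnrn ⇒ CnCnrn ⇒ ddnCnrn ⇒ ddnddnrn

S ⇒ Cn   [S → C n]
Cn ⇒ Urn   [C → U r]
Urn ⇒ Srn   [U → S]
Srn ⇒ Cnrn   [S → C n]
Cnrn ⇒ UCnrn   [C → U C]
UCnrn ⇒ SCnrn   [U → S]
SCnrn ⇒ CnCnrn   [S → C n]
CnCnrn ⇒ ddnCnrn   [C → d d]
ddnCnrn ⇒ ddnddnrn   [C → d d]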